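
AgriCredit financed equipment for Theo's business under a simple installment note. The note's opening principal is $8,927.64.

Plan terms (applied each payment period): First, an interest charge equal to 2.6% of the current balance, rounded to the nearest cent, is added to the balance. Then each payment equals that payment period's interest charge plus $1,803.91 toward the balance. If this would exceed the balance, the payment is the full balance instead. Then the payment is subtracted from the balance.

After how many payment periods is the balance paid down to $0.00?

5

# | Opening | Interest | Payment | End bal
1 | $8,927.64 | $232.12 | $2,036.03 | $7,123.73
2 | $7,123.73 | $185.22 | $1,989.13 | $5,319.82
3 | $5,319.82 | $138.32 | $1,942.23 | $3,515.91
4 | $3,515.91 | $91.41 | $1,895.32 | $1,712.00
5 | $1,712.00 | $44.51 | $1,756.51 | $0.00
Balance reaches $0.00 in payment period 5.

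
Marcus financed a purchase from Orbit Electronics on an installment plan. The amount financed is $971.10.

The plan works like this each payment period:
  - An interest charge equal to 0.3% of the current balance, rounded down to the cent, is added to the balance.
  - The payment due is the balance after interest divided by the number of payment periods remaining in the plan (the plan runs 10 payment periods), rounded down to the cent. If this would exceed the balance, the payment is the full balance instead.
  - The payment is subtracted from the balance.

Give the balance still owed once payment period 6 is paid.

$395.48

Payment period 1: opening $971.10; interest $2.91 → $974.01; payment $97.40; balance $876.61
Payment period 2: opening $876.61; interest $2.62 → $879.23; payment $97.69; balance $781.54
Payment period 3: opening $781.54; interest $2.34 → $783.88; payment $97.98; balance $685.90
Payment period 4: opening $685.90; interest $2.05 → $687.95; payment $98.27; balance $589.68
Payment period 5: opening $589.68; interest $1.76 → $591.44; payment $98.57; balance $492.87
Payment period 6: opening $492.87; interest $1.47 → $494.34; payment $98.86; balance $395.48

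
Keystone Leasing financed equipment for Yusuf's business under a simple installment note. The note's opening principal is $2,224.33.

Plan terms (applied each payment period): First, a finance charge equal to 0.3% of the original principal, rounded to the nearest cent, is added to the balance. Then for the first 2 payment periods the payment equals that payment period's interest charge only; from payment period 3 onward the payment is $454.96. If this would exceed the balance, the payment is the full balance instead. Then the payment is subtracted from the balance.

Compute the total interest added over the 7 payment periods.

# | Opening | Interest | Payment | End bal
1 | $2,224.33 | $6.67 | $6.67 | $2,224.33
2 | $2,224.33 | $6.67 | $6.67 | $2,224.33
3 | $2,224.33 | $6.67 | $454.96 | $1,776.04
4 | $1,776.04 | $6.67 | $454.96 | $1,327.75
5 | $1,327.75 | $6.67 | $454.96 | $879.46
6 | $879.46 | $6.67 | $454.96 | $431.17
7 | $431.17 | $6.67 | $437.84 | $0.00
Total interest: $6.67 + $6.67 + $6.67 + $6.67 + $6.67 + $6.67 + $6.67 = $46.69

$46.69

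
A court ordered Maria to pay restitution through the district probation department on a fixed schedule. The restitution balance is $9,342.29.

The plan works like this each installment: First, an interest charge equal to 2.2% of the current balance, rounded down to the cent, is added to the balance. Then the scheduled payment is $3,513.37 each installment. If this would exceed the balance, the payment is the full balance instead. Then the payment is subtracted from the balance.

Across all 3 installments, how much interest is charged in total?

$396.66

Installment 1: $9,342.29 +$205.53 interest = $9,547.82; pay $3,513.37 → $6,034.45
Installment 2: $6,034.45 +$132.75 interest = $6,167.20; pay $3,513.37 → $2,653.83
Installment 3: $2,653.83 +$58.38 interest = $2,712.21; pay $2,712.21 → $0.00
Total interest: $205.53 + $132.75 + $58.38 = $396.66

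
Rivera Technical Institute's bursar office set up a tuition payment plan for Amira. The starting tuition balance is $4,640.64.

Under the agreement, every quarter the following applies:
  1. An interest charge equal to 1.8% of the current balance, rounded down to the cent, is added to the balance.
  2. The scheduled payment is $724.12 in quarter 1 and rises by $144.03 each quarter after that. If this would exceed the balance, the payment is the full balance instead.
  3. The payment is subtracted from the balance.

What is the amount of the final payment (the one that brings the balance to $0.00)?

$1,154.06

Quarter 1: $4,640.64 +$83.53 interest = $4,724.17; pay $724.12 → $4,000.05
Quarter 2: $4,000.05 +$72.00 interest = $4,072.05; pay $868.15 → $3,203.90
Quarter 3: $3,203.90 +$57.67 interest = $3,261.57; pay $1,012.18 → $2,249.39
Quarter 4: $2,249.39 +$40.48 interest = $2,289.87; pay $1,156.21 → $1,133.66
Quarter 5: $1,133.66 +$20.40 interest = $1,154.06; pay $1,154.06 → $0.00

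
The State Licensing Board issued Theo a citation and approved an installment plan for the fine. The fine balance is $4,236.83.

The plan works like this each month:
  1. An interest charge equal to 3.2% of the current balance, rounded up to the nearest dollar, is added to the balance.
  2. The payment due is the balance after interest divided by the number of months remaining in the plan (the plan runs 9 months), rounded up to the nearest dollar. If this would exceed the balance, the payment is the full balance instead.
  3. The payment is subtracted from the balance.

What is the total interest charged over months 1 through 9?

$744.00

Month 1: $4,236.83 +$136.00 interest = $4,372.83; pay $486.00 → $3,886.83
Month 2: $3,886.83 +$125.00 interest = $4,011.83; pay $502.00 → $3,509.83
Month 3: $3,509.83 +$113.00 interest = $3,622.83; pay $518.00 → $3,104.83
Month 4: $3,104.83 +$100.00 interest = $3,204.83; pay $535.00 → $2,669.83
Month 5: $2,669.83 +$86.00 interest = $2,755.83; pay $552.00 → $2,203.83
Month 6: $2,203.83 +$71.00 interest = $2,274.83; pay $569.00 → $1,705.83
Month 7: $1,705.83 +$55.00 interest = $1,760.83; pay $587.00 → $1,173.83
Month 8: $1,173.83 +$38.00 interest = $1,211.83; pay $606.00 → $605.83
Month 9: $605.83 +$20.00 interest = $625.83; pay $625.83 → $0.00
Total interest: $136.00 + $125.00 + $113.00 + $100.00 + $86.00 + $71.00 + $55.00 + $38.00 + $20.00 = $744.00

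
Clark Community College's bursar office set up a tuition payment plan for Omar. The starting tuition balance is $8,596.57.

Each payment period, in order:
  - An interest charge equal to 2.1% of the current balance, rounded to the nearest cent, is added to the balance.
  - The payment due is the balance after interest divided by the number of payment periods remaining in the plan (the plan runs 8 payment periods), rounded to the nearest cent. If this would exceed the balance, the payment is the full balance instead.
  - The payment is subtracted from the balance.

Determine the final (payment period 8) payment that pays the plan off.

Payment period 1: opening $8,596.57; interest $180.53 → $8,777.10; payment $1,097.14; balance $7,679.96
Payment period 2: opening $7,679.96; interest $161.28 → $7,841.24; payment $1,120.18; balance $6,721.06
Payment period 3: opening $6,721.06; interest $141.14 → $6,862.20; payment $1,143.70; balance $5,718.50
Payment period 4: opening $5,718.50; interest $120.09 → $5,838.59; payment $1,167.72; balance $4,670.87
Payment period 5: opening $4,670.87; interest $98.09 → $4,768.96; payment $1,192.24; balance $3,576.72
Payment period 6: opening $3,576.72; interest $75.11 → $3,651.83; payment $1,217.28; balance $2,434.55
Payment period 7: opening $2,434.55; interest $51.13 → $2,485.68; payment $1,242.84; balance $1,242.84
Payment period 8: opening $1,242.84; interest $26.10 → $1,268.94; payment $1,268.94; balance $0.00

$1,268.94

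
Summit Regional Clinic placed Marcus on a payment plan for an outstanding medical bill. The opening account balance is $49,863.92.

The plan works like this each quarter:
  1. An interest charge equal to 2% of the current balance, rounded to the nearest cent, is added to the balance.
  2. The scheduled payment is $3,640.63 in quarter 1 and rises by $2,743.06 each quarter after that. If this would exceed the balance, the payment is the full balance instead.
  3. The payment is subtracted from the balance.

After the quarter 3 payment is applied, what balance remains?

$33,490.17

Quarter 1: $49,863.92 +$997.28 interest = $50,861.20; pay $3,640.63 → $47,220.57
Quarter 2: $47,220.57 +$944.41 interest = $48,164.98; pay $6,383.69 → $41,781.29
Quarter 3: $41,781.29 +$835.63 interest = $42,616.92; pay $9,126.75 → $33,490.17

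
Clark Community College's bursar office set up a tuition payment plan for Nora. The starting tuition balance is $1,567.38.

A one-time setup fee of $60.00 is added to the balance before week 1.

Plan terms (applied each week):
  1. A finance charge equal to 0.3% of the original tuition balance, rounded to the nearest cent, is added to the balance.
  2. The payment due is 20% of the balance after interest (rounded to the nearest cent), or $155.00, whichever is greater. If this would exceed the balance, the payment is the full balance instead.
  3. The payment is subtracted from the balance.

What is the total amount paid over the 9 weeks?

# | Opening | Interest | Payment | End bal
1 | $1,627.38 | $4.70 | $326.42 | $1,305.66
2 | $1,305.66 | $4.70 | $262.07 | $1,048.29
3 | $1,048.29 | $4.70 | $210.60 | $842.39
4 | $842.39 | $4.70 | $169.42 | $677.67
5 | $677.67 | $4.70 | $155.00 | $527.37
6 | $527.37 | $4.70 | $155.00 | $377.07
7 | $377.07 | $4.70 | $155.00 | $226.77
8 | $226.77 | $4.70 | $155.00 | $76.47
9 | $76.47 | $4.70 | $81.17 | $0.00
Total paid: $1,669.68

$1,669.68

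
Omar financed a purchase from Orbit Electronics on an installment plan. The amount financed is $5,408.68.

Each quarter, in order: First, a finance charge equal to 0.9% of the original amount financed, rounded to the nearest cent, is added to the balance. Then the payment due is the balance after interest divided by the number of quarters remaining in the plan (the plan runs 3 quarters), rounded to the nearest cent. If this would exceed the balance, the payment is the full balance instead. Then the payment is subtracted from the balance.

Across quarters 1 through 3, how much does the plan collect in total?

Quarter 1: $5,408.68 +$48.68 interest = $5,457.36; pay $1,819.12 → $3,638.24
Quarter 2: $3,638.24 +$48.68 interest = $3,686.92; pay $1,843.46 → $1,843.46
Quarter 3: $1,843.46 +$48.68 interest = $1,892.14; pay $1,892.14 → $0.00
Total paid: $5,554.72

$5,554.72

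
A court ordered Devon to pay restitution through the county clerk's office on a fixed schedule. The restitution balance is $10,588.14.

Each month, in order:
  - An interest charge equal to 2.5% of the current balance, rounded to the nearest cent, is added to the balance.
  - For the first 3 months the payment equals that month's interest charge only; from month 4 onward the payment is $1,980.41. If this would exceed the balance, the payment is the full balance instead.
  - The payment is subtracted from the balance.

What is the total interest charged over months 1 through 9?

$1,717.08

Month 1: $10,588.14 +$264.70 interest = $10,852.84; pay $264.70 → $10,588.14
Month 2: $10,588.14 +$264.70 interest = $10,852.84; pay $264.70 → $10,588.14
Month 3: $10,588.14 +$264.70 interest = $10,852.84; pay $264.70 → $10,588.14
Month 4: $10,588.14 +$264.70 interest = $10,852.84; pay $1,980.41 → $8,872.43
Month 5: $8,872.43 +$221.81 interest = $9,094.24; pay $1,980.41 → $7,113.83
Month 6: $7,113.83 +$177.85 interest = $7,291.68; pay $1,980.41 → $5,311.27
Month 7: $5,311.27 +$132.78 interest = $5,444.05; pay $1,980.41 → $3,463.64
Month 8: $3,463.64 +$86.59 interest = $3,550.23; pay $1,980.41 → $1,569.82
Month 9: $1,569.82 +$39.25 interest = $1,609.07; pay $1,609.07 → $0.00
Total interest: $264.70 + $264.70 + $264.70 + $264.70 + $221.81 + $177.85 + $132.78 + $86.59 + $39.25 = $1,717.08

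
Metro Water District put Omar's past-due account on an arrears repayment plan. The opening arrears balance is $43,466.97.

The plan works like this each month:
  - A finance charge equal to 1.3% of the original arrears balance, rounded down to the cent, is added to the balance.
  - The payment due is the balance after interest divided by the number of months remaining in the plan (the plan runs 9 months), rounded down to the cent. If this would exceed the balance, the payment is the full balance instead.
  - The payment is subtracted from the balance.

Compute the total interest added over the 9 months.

$5,085.63

Month 1: $43,466.97 +$565.07 interest = $44,032.04; pay $4,892.44 → $39,139.60
Month 2: $39,139.60 +$565.07 interest = $39,704.67; pay $4,963.08 → $34,741.59
Month 3: $34,741.59 +$565.07 interest = $35,306.66; pay $5,043.80 → $30,262.86
Month 4: $30,262.86 +$565.07 interest = $30,827.93; pay $5,137.98 → $25,689.95
Month 5: $25,689.95 +$565.07 interest = $26,255.02; pay $5,251.00 → $21,004.02
Month 6: $21,004.02 +$565.07 interest = $21,569.09; pay $5,392.27 → $16,176.82
Month 7: $16,176.82 +$565.07 interest = $16,741.89; pay $5,580.63 → $11,161.26
Month 8: $11,161.26 +$565.07 interest = $11,726.33; pay $5,863.16 → $5,863.17
Month 9: $5,863.17 +$565.07 interest = $6,428.24; pay $6,428.24 → $0.00
Total interest: $565.07 + $565.07 + $565.07 + $565.07 + $565.07 + $565.07 + $565.07 + $565.07 + $565.07 = $5,085.63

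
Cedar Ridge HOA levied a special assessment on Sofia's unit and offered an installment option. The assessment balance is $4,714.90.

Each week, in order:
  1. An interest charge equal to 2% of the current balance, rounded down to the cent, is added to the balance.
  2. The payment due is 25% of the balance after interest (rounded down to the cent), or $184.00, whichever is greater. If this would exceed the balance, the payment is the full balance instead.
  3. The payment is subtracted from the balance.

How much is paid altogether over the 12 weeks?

Week 1: $4,714.90 +$94.29 interest = $4,809.19; pay $1,202.29 → $3,606.90
Week 2: $3,606.90 +$72.13 interest = $3,679.03; pay $919.75 → $2,759.28
Week 3: $2,759.28 +$55.18 interest = $2,814.46; pay $703.61 → $2,110.85
Week 4: $2,110.85 +$42.21 interest = $2,153.06; pay $538.26 → $1,614.80
Week 5: $1,614.80 +$32.29 interest = $1,647.09; pay $411.77 → $1,235.32
Week 6: $1,235.32 +$24.70 interest = $1,260.02; pay $315.00 → $945.02
Week 7: $945.02 +$18.90 interest = $963.92; pay $240.98 → $722.94
Week 8: $722.94 +$14.45 interest = $737.39; pay $184.34 → $553.05
Week 9: $553.05 +$11.06 interest = $564.11; pay $184.00 → $380.11
Week 10: $380.11 +$7.60 interest = $387.71; pay $184.00 → $203.71
Week 11: $203.71 +$4.07 interest = $207.78; pay $184.00 → $23.78
Week 12: $23.78 +$0.47 interest = $24.25; pay $24.25 → $0.00
Total paid: $5,092.25

$5,092.25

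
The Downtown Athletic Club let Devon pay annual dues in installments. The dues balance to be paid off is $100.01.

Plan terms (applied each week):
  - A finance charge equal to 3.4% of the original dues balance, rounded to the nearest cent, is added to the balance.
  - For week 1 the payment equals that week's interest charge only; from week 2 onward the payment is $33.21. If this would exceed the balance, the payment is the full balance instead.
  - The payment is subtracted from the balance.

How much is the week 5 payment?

$13.98

Week 1: opening $100.01; interest $3.40 → $103.41; payment $3.40; balance $100.01
Week 2: opening $100.01; interest $3.40 → $103.41; payment $33.21; balance $70.20
Week 3: opening $70.20; interest $3.40 → $73.60; payment $33.21; balance $40.39
Week 4: opening $40.39; interest $3.40 → $43.79; payment $33.21; balance $10.58
Week 5: opening $10.58; interest $3.40 → $13.98; payment $13.98; balance $0.00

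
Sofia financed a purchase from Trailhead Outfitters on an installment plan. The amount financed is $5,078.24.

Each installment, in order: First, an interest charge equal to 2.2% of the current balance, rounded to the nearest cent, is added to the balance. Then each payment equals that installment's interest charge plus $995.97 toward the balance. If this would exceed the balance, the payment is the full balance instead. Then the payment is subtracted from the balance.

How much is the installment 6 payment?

Installment 1: opening $5,078.24; interest $111.72 → $5,189.96; payment $1,107.69; balance $4,082.27
Installment 2: opening $4,082.27; interest $89.81 → $4,172.08; payment $1,085.78; balance $3,086.30
Installment 3: opening $3,086.30; interest $67.90 → $3,154.20; payment $1,063.87; balance $2,090.33
Installment 4: opening $2,090.33; interest $45.99 → $2,136.32; payment $1,041.96; balance $1,094.36
Installment 5: opening $1,094.36; interest $24.08 → $1,118.44; payment $1,020.05; balance $98.39
Installment 6: opening $98.39; interest $2.16 → $100.55; payment $100.55; balance $0.00

$100.55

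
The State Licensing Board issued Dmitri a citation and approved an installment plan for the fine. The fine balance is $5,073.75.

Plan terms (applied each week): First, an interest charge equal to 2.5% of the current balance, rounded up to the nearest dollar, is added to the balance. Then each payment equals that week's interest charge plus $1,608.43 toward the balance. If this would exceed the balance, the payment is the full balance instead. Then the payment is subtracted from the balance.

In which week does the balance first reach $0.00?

4

Week 1: $5,073.75 +$127.00 interest = $5,200.75; pay $1,735.43 → $3,465.32
Week 2: $3,465.32 +$87.00 interest = $3,552.32; pay $1,695.43 → $1,856.89
Week 3: $1,856.89 +$47.00 interest = $1,903.89; pay $1,655.43 → $248.46
Week 4: $248.46 +$7.00 interest = $255.46; pay $255.46 → $0.00
Balance reaches $0.00 in week 4.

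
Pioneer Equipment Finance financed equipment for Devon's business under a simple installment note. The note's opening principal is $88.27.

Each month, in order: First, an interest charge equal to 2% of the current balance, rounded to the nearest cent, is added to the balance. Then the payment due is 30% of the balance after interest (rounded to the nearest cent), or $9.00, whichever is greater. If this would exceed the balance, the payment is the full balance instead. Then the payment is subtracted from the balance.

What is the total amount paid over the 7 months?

$93.70

# | Opening | Interest | Payment | End bal
1 | $88.27 | $1.77 | $27.01 | $63.03
2 | $63.03 | $1.26 | $19.29 | $45.00
3 | $45.00 | $0.90 | $13.77 | $32.13
4 | $32.13 | $0.64 | $9.83 | $22.94
5 | $22.94 | $0.46 | $9.00 | $14.40
6 | $14.40 | $0.29 | $9.00 | $5.69
7 | $5.69 | $0.11 | $5.80 | $0.00
Total paid: $93.70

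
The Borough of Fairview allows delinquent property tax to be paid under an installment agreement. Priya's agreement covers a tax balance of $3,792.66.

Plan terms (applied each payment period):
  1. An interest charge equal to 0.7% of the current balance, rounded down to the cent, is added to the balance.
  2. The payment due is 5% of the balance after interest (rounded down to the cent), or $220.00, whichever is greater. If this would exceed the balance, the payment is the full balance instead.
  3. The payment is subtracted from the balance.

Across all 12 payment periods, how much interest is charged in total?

Payment period 1: $3,792.66 +$26.54 interest = $3,819.20; pay $220.00 → $3,599.20
Payment period 2: $3,599.20 +$25.19 interest = $3,624.39; pay $220.00 → $3,404.39
Payment period 3: $3,404.39 +$23.83 interest = $3,428.22; pay $220.00 → $3,208.22
Payment period 4: $3,208.22 +$22.45 interest = $3,230.67; pay $220.00 → $3,010.67
Payment period 5: $3,010.67 +$21.07 interest = $3,031.74; pay $220.00 → $2,811.74
Payment period 6: $2,811.74 +$19.68 interest = $2,831.42; pay $220.00 → $2,611.42
Payment period 7: $2,611.42 +$18.27 interest = $2,629.69; pay $220.00 → $2,409.69
Payment period 8: $2,409.69 +$16.86 interest = $2,426.55; pay $220.00 → $2,206.55
Payment period 9: $2,206.55 +$15.44 interest = $2,221.99; pay $220.00 → $2,001.99
Payment period 10: $2,001.99 +$14.01 interest = $2,016.00; pay $220.00 → $1,796.00
Payment period 11: $1,796.00 +$12.57 interest = $1,808.57; pay $220.00 → $1,588.57
Payment period 12: $1,588.57 +$11.11 interest = $1,599.68; pay $220.00 → $1,379.68
Total interest: $26.54 + $25.19 + $23.83 + $22.45 + $21.07 + $19.68 + $18.27 + $16.86 + $15.44 + $14.01 + $12.57 + $11.11 = $227.02

$227.02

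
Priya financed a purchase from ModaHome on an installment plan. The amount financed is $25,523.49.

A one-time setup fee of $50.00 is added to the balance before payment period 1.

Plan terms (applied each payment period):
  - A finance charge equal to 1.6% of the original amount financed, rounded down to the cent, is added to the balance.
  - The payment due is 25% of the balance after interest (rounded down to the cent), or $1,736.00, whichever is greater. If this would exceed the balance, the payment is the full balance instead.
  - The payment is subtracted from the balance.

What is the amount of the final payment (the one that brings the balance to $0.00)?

$656.46

Payment period 1: opening $25,573.49; interest $408.37 → $25,981.86; payment $6,495.46; balance $19,486.40
Payment period 2: opening $19,486.40; interest $408.37 → $19,894.77; payment $4,973.69; balance $14,921.08
Payment period 3: opening $14,921.08; interest $408.37 → $15,329.45; payment $3,832.36; balance $11,497.09
Payment period 4: opening $11,497.09; interest $408.37 → $11,905.46; payment $2,976.36; balance $8,929.10
Payment period 5: opening $8,929.10; interest $408.37 → $9,337.47; payment $2,334.36; balance $7,003.11
Payment period 6: opening $7,003.11; interest $408.37 → $7,411.48; payment $1,852.87; balance $5,558.61
Payment period 7: opening $5,558.61; interest $408.37 → $5,966.98; payment $1,736.00; balance $4,230.98
Payment period 8: opening $4,230.98; interest $408.37 → $4,639.35; payment $1,736.00; balance $2,903.35
Payment period 9: opening $2,903.35; interest $408.37 → $3,311.72; payment $1,736.00; balance $1,575.72
Payment period 10: opening $1,575.72; interest $408.37 → $1,984.09; payment $1,736.00; balance $248.09
Payment period 11: opening $248.09; interest $408.37 → $656.46; payment $656.46; balance $0.00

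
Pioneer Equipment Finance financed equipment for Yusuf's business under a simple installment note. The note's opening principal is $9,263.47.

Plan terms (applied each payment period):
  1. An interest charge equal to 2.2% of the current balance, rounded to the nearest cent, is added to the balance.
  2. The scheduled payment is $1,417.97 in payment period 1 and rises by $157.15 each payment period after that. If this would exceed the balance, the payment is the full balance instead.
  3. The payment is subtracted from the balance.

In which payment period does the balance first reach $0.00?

Payment period 1: opening $9,263.47; interest $203.80 → $9,467.27; payment $1,417.97; balance $8,049.30
Payment period 2: opening $8,049.30; interest $177.08 → $8,226.38; payment $1,575.12; balance $6,651.26
Payment period 3: opening $6,651.26; interest $146.33 → $6,797.59; payment $1,732.27; balance $5,065.32
Payment period 4: opening $5,065.32; interest $111.44 → $5,176.76; payment $1,889.42; balance $3,287.34
Payment period 5: opening $3,287.34; interest $72.32 → $3,359.66; payment $2,046.57; balance $1,313.09
Payment period 6: opening $1,313.09; interest $28.89 → $1,341.98; payment $1,341.98; balance $0.00
Balance reaches $0.00 in payment period 6.

6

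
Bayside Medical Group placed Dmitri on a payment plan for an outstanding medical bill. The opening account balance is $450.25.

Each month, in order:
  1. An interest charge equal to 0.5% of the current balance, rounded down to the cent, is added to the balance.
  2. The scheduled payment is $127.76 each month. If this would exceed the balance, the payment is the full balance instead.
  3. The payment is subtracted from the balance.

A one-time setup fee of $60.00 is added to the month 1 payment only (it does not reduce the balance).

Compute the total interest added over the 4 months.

$5.21

Month 1: $450.25 +$2.25 interest = $452.50; pay $127.76 (+ $60.00 fee) → $324.74
Month 2: $324.74 +$1.62 interest = $326.36; pay $127.76 → $198.60
Month 3: $198.60 +$0.99 interest = $199.59; pay $127.76 → $71.83
Month 4: $71.83 +$0.35 interest = $72.18; pay $72.18 → $0.00
Total interest: $2.25 + $1.62 + $0.99 + $0.35 = $5.21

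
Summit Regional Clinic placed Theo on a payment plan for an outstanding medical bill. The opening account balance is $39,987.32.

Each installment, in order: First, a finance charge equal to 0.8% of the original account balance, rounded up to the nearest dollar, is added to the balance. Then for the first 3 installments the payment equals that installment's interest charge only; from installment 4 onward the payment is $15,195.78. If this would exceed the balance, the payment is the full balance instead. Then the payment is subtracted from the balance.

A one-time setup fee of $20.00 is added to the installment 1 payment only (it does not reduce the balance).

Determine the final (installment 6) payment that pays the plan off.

$10,555.76

# | Opening | Interest | Payment | Fee | End bal
1 | $39,987.32 | $320.00 | $320.00 | $20.00 | $39,987.32
2 | $39,987.32 | $320.00 | $320.00 | — | $39,987.32
3 | $39,987.32 | $320.00 | $320.00 | — | $39,987.32
4 | $39,987.32 | $320.00 | $15,195.78 | — | $25,111.54
5 | $25,111.54 | $320.00 | $15,195.78 | — | $10,235.76
6 | $10,235.76 | $320.00 | $10,555.76 | — | $0.00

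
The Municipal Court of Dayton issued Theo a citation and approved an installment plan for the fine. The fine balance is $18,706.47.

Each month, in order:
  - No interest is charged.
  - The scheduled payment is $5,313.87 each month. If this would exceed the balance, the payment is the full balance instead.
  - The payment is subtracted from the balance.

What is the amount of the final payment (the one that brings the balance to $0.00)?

Month 1: $18,706.47 − $5,313.87 → $13,392.60
Month 2: $13,392.60 − $5,313.87 → $8,078.73
Month 3: $8,078.73 − $5,313.87 → $2,764.86
Month 4: $2,764.86 − $2,764.86 → $0.00

$2,764.86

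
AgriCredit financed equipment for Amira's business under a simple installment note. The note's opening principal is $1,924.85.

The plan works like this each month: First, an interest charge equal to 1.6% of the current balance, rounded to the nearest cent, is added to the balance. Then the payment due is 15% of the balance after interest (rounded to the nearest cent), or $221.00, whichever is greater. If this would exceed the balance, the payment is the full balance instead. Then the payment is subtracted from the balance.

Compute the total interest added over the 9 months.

Month 1: $1,924.85 +$30.80 interest = $1,955.65; pay $293.35 → $1,662.30
Month 2: $1,662.30 +$26.60 interest = $1,688.90; pay $253.34 → $1,435.56
Month 3: $1,435.56 +$22.97 interest = $1,458.53; pay $221.00 → $1,237.53
Month 4: $1,237.53 +$19.80 interest = $1,257.33; pay $221.00 → $1,036.33
Month 5: $1,036.33 +$16.58 interest = $1,052.91; pay $221.00 → $831.91
Month 6: $831.91 +$13.31 interest = $845.22; pay $221.00 → $624.22
Month 7: $624.22 +$9.99 interest = $634.21; pay $221.00 → $413.21
Month 8: $413.21 +$6.61 interest = $419.82; pay $221.00 → $198.82
Month 9: $198.82 +$3.18 interest = $202.00; pay $202.00 → $0.00
Total interest: $30.80 + $26.60 + $22.97 + $19.80 + $16.58 + $13.31 + $9.99 + $6.61 + $3.18 = $149.84

$149.84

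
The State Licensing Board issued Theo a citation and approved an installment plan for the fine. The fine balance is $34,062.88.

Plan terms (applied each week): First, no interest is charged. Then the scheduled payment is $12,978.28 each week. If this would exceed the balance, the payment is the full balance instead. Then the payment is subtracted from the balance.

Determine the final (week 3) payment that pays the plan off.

# | Opening | Payment | End bal
1 | $34,062.88 | $12,978.28 | $21,084.60
2 | $21,084.60 | $12,978.28 | $8,106.32
3 | $8,106.32 | $8,106.32 | $0.00

$8,106.32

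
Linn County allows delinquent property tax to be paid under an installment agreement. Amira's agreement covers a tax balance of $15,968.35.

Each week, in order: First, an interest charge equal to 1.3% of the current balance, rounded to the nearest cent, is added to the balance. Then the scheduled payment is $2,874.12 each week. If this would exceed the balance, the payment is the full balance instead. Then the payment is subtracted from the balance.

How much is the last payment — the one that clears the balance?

# | Opening | Interest | Payment | End bal
1 | $15,968.35 | $207.59 | $2,874.12 | $13,301.82
2 | $13,301.82 | $172.92 | $2,874.12 | $10,600.62
3 | $10,600.62 | $137.81 | $2,874.12 | $7,864.31
4 | $7,864.31 | $102.24 | $2,874.12 | $5,092.43
5 | $5,092.43 | $66.20 | $2,874.12 | $2,284.51
6 | $2,284.51 | $29.70 | $2,314.21 | $0.00

$2,314.21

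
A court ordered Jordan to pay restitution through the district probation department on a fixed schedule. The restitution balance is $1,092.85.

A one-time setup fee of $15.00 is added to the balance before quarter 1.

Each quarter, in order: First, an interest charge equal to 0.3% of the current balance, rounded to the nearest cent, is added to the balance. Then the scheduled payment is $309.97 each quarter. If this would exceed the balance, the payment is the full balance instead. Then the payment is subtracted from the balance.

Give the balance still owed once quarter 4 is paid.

Quarter 1: opening $1,107.85; interest $3.32 → $1,111.17; payment $309.97; balance $801.20
Quarter 2: opening $801.20; interest $2.40 → $803.60; payment $309.97; balance $493.63
Quarter 3: opening $493.63; interest $1.48 → $495.11; payment $309.97; balance $185.14
Quarter 4: opening $185.14; interest $0.56 → $185.70; payment $185.70; balance $0.00

$0.00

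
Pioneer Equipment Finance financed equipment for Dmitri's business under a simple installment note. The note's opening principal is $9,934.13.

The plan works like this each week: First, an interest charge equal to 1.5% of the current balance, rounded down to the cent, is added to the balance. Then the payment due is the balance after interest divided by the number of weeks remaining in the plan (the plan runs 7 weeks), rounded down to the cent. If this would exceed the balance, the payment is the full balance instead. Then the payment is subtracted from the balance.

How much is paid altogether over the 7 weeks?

$10,548.37

Week 1: opening $9,934.13; interest $149.01 → $10,083.14; payment $1,440.44; balance $8,642.70
Week 2: opening $8,642.70; interest $129.64 → $8,772.34; payment $1,462.05; balance $7,310.29
Week 3: opening $7,310.29; interest $109.65 → $7,419.94; payment $1,483.98; balance $5,935.96
Week 4: opening $5,935.96; interest $89.03 → $6,024.99; payment $1,506.24; balance $4,518.75
Week 5: opening $4,518.75; interest $67.78 → $4,586.53; payment $1,528.84; balance $3,057.69
Week 6: opening $3,057.69; interest $45.86 → $3,103.55; payment $1,551.77; balance $1,551.78
Week 7: opening $1,551.78; interest $23.27 → $1,575.05; payment $1,575.05; balance $0.00
Total paid: $10,548.37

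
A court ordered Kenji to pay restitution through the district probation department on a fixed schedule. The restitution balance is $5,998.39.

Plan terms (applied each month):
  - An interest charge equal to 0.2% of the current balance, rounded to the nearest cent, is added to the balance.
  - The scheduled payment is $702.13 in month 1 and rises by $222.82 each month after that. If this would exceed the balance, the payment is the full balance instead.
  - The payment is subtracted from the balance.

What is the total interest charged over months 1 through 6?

$42.30

Month 1: opening $5,998.39; interest $12.00 → $6,010.39; payment $702.13; balance $5,308.26
Month 2: opening $5,308.26; interest $10.62 → $5,318.88; payment $924.95; balance $4,393.93
Month 3: opening $4,393.93; interest $8.79 → $4,402.72; payment $1,147.77; balance $3,254.95
Month 4: opening $3,254.95; interest $6.51 → $3,261.46; payment $1,370.59; balance $1,890.87
Month 5: opening $1,890.87; interest $3.78 → $1,894.65; payment $1,593.41; balance $301.24
Month 6: opening $301.24; interest $0.60 → $301.84; payment $301.84; balance $0.00
Total interest: $12.00 + $10.62 + $8.79 + $6.51 + $3.78 + $0.60 = $42.30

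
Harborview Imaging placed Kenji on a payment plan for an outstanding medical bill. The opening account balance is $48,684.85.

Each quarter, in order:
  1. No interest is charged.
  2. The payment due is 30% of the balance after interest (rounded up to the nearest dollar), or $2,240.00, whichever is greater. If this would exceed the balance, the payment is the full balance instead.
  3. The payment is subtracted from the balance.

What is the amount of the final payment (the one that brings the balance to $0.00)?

$1,245.85

Quarter 1: $48,684.85 − $14,606.00 → $34,078.85
Quarter 2: $34,078.85 − $10,224.00 → $23,854.85
Quarter 3: $23,854.85 − $7,157.00 → $16,697.85
Quarter 4: $16,697.85 − $5,010.00 → $11,687.85
Quarter 5: $11,687.85 − $3,507.00 → $8,180.85
Quarter 6: $8,180.85 − $2,455.00 → $5,725.85
Quarter 7: $5,725.85 − $2,240.00 → $3,485.85
Quarter 8: $3,485.85 − $2,240.00 → $1,245.85
Quarter 9: $1,245.85 − $1,245.85 → $0.00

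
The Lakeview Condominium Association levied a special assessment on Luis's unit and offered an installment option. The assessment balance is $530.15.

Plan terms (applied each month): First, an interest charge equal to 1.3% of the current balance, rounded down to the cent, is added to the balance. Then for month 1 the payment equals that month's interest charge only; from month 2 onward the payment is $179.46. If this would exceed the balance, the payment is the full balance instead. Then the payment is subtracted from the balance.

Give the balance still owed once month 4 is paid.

$5.67

Month 1: opening $530.15; interest $6.89 → $537.04; payment $6.89; balance $530.15
Month 2: opening $530.15; interest $6.89 → $537.04; payment $179.46; balance $357.58
Month 3: opening $357.58; interest $4.64 → $362.22; payment $179.46; balance $182.76
Month 4: opening $182.76; interest $2.37 → $185.13; payment $179.46; balance $5.67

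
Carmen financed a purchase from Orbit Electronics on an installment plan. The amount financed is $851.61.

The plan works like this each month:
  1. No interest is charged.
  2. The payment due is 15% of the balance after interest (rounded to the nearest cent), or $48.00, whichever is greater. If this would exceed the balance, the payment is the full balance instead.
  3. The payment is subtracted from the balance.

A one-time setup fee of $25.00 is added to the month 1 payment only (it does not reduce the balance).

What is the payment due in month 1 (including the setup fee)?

Month 1: $851.61 − $127.74 (+ $25.00 fee) → $723.87

$152.74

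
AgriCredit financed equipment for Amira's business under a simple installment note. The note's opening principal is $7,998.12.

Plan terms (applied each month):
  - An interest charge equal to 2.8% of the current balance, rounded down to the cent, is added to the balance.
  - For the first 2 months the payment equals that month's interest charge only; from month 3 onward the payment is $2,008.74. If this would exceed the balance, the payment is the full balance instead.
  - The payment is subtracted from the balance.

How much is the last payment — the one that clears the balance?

$568.93

Month 1: opening $7,998.12; interest $223.94 → $8,222.06; payment $223.94; balance $7,998.12
Month 2: opening $7,998.12; interest $223.94 → $8,222.06; payment $223.94; balance $7,998.12
Month 3: opening $7,998.12; interest $223.94 → $8,222.06; payment $2,008.74; balance $6,213.32
Month 4: opening $6,213.32; interest $173.97 → $6,387.29; payment $2,008.74; balance $4,378.55
Month 5: opening $4,378.55; interest $122.59 → $4,501.14; payment $2,008.74; balance $2,492.40
Month 6: opening $2,492.40; interest $69.78 → $2,562.18; payment $2,008.74; balance $553.44
Month 7: opening $553.44; interest $15.49 → $568.93; payment $568.93; balance $0.00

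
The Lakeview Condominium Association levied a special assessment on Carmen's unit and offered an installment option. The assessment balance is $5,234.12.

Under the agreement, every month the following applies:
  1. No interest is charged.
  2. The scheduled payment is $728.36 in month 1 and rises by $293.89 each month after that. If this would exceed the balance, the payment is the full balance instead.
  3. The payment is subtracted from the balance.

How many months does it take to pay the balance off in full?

Month 1: opening $5,234.12; payment $728.36; balance $4,505.76
Month 2: opening $4,505.76; payment $1,022.25; balance $3,483.51
Month 3: opening $3,483.51; payment $1,316.14; balance $2,167.37
Month 4: opening $2,167.37; payment $1,610.03; balance $557.34
Month 5: opening $557.34; payment $557.34; balance $0.00
Balance reaches $0.00 in month 5.

5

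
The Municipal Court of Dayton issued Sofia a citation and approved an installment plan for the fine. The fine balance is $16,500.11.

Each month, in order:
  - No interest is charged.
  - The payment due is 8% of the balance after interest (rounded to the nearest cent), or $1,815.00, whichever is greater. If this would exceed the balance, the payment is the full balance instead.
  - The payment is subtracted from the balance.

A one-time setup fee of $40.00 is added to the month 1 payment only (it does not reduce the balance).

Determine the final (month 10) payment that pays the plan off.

$165.11

Month 1: $16,500.11 − $1,815.00 (+ $40.00 fee) → $14,685.11
Month 2: $14,685.11 − $1,815.00 → $12,870.11
Month 3: $12,870.11 − $1,815.00 → $11,055.11
Month 4: $11,055.11 − $1,815.00 → $9,240.11
Month 5: $9,240.11 − $1,815.00 → $7,425.11
Month 6: $7,425.11 − $1,815.00 → $5,610.11
Month 7: $5,610.11 − $1,815.00 → $3,795.11
Month 8: $3,795.11 − $1,815.00 → $1,980.11
Month 9: $1,980.11 − $1,815.00 → $165.11
Month 10: $165.11 − $165.11 → $0.00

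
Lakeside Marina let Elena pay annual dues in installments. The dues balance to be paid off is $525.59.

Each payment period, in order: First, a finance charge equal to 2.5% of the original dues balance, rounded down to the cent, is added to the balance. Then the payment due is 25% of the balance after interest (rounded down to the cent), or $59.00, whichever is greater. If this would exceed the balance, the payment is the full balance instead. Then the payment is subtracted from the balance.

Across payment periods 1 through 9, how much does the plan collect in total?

Payment period 1: $525.59 +$13.13 interest = $538.72; pay $134.68 → $404.04
Payment period 2: $404.04 +$13.13 interest = $417.17; pay $104.29 → $312.88
Payment period 3: $312.88 +$13.13 interest = $326.01; pay $81.50 → $244.51
Payment period 4: $244.51 +$13.13 interest = $257.64; pay $64.41 → $193.23
Payment period 5: $193.23 +$13.13 interest = $206.36; pay $59.00 → $147.36
Payment period 6: $147.36 +$13.13 interest = $160.49; pay $59.00 → $101.49
Payment period 7: $101.49 +$13.13 interest = $114.62; pay $59.00 → $55.62
Payment period 8: $55.62 +$13.13 interest = $68.75; pay $59.00 → $9.75
Payment period 9: $9.75 +$13.13 interest = $22.88; pay $22.88 → $0.00
Total paid: $643.76

$643.76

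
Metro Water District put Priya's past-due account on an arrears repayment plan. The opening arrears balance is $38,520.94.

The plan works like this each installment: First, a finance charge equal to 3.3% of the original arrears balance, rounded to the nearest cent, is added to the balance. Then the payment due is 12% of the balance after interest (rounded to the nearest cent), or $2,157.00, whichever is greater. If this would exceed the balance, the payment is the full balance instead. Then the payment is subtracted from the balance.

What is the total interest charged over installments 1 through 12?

$15,254.28

Installment 1: $38,520.94 +$1,271.19 interest = $39,792.13; pay $4,775.06 → $35,017.07
Installment 2: $35,017.07 +$1,271.19 interest = $36,288.26; pay $4,354.59 → $31,933.67
Installment 3: $31,933.67 +$1,271.19 interest = $33,204.86; pay $3,984.58 → $29,220.28
Installment 4: $29,220.28 +$1,271.19 interest = $30,491.47; pay $3,658.98 → $26,832.49
Installment 5: $26,832.49 +$1,271.19 interest = $28,103.68; pay $3,372.44 → $24,731.24
Installment 6: $24,731.24 +$1,271.19 interest = $26,002.43; pay $3,120.29 → $22,882.14
Installment 7: $22,882.14 +$1,271.19 interest = $24,153.33; pay $2,898.40 → $21,254.93
Installment 8: $21,254.93 +$1,271.19 interest = $22,526.12; pay $2,703.13 → $19,822.99
Installment 9: $19,822.99 +$1,271.19 interest = $21,094.18; pay $2,531.30 → $18,562.88
Installment 10: $18,562.88 +$1,271.19 interest = $19,834.07; pay $2,380.09 → $17,453.98
Installment 11: $17,453.98 +$1,271.19 interest = $18,725.17; pay $2,247.02 → $16,478.15
Installment 12: $16,478.15 +$1,271.19 interest = $17,749.34; pay $2,157.00 → $15,592.34
Total interest: $1,271.19 + $1,271.19 + $1,271.19 + $1,271.19 + $1,271.19 + $1,271.19 + $1,271.19 + $1,271.19 + $1,271.19 + $1,271.19 + $1,271.19 + $1,271.19 = $15,254.28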